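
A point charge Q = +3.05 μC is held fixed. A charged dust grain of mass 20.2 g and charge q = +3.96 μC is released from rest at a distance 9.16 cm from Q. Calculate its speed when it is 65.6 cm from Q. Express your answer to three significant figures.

Only the electrostatic force acts, so mechanical energy is conserved: ½mv² = U₁ − U₂ = kQq(1/r₁ − 1/r₂).
U₁ − U₂ = (8.99×10⁹ N·m²/C²)(3.05×10⁻⁶ C)(3.96×10⁻⁶ C)(1/0.0916 − 1/0.656) = 1.02 J.
v = √(2·1.02/0.0202) = 10.0 m/s.

10.0 m/s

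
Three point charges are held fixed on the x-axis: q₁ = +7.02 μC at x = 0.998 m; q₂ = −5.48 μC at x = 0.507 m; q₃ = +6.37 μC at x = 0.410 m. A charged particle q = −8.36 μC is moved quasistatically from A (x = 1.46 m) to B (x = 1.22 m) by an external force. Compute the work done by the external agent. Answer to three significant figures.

For quasistatic motion the external work equals the change in potential energy: W_ext = qΔV = q(V_B − V_A).
At A: distances to the source charges are 0.462 m, 0.953 m, 1.05 m; V_A = Σ kqᵢ/rᵢ = 1.39×10⁵ V.
At B: distances to the source charges are 0.222 m, 0.713 m, 0.810 m; V_B = Σ kqᵢ/rᵢ = 2.86×10⁵ V.
ΔV = V_B − V_A = 1.46×10⁵ V.
W_ext = qΔV = (-8.36×10⁻⁶ C)(1.46×10⁵ V) = -1.22 J.

-1.22 J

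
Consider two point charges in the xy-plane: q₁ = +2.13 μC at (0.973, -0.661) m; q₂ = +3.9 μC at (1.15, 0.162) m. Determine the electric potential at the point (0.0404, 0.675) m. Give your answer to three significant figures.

Electric potential is a scalar, so the contributions from each charge add algebraically: V = Σ kqᵢ/rᵢ.
Distances from the field point to each charge: r₁ = 1.63 m, r₂ = 1.22 m.
V = k[(2.13×10⁻⁶)/(1.63) + (3.90×10⁻⁶)/(1.22)] = 4.04×10⁴ V.

4.04×10⁴ V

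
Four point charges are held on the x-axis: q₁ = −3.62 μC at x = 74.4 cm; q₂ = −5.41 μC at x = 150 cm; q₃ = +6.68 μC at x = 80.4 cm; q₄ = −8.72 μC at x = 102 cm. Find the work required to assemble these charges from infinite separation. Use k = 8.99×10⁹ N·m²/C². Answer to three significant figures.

-4.37 J

The work to assemble the configuration equals its total potential energy, U = Σ kqᵢqⱼ/rᵢⱼ over all pairs.
Pair separations: r₁₂ = 0.756 m, r₁₃ = 0.0600 m, r₁₄ = 0.276 m, r₂₃ = 0.696 m, r₂₄ = 0.480 m, r₃₄ = 0.216 m.
Summing all 6 pair terms gives U = -4.37 J.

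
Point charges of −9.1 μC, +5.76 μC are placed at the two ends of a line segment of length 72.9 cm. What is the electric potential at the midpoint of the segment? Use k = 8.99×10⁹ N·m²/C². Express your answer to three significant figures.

The total potential is the scalar sum of each charge's contribution, V = Σ kqᵢ/rᵢ.
Each charge is 0.365 m from the midpoint.
V = k[(-9.10×10⁻⁶)/(0.365) + (5.76×10⁻⁶)/(0.365)] = -8.24×10⁴ V.

-8.24×10⁴ V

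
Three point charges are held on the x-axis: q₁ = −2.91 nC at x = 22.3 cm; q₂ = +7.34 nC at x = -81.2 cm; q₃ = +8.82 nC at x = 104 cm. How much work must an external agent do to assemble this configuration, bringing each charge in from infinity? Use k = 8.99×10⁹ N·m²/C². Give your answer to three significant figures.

The work to assemble the configuration equals its total potential energy, U = Σ kqᵢqⱼ/rᵢⱼ over all pairs.
Pair separations: r₁₂ = 1.04 m, r₁₃ = 0.817 m, r₂₃ = 1.85 m.
U = (-1.86×10⁻⁷) + (-2.82×10⁻⁷) + (3.14×10⁻⁷) = -1.54×10⁻⁷ J.

-1.54×10⁻⁷ J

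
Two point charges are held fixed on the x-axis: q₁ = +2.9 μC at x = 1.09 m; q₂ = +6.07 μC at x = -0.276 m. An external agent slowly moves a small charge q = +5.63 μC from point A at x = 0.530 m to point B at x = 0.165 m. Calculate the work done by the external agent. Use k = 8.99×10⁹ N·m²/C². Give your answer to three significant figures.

For quasistatic motion the external work equals the change in potential energy: W_ext = qΔV = q(V_B − V_A).
At A: distances to the source charges are 0.560 m, 0.806 m; V_A = Σ kqᵢ/rᵢ = 1.14×10⁵ V.
At B: distances to the source charges are 0.925 m, 0.441 m; V_B = Σ kqᵢ/rᵢ = 1.52×10⁵ V.
ΔV = V_B − V_A = 3.77×10⁴ V.
W_ext = qΔV = (5.63×10⁻⁶ C)(3.77×10⁴ V) = 0.212 J.

0.212 J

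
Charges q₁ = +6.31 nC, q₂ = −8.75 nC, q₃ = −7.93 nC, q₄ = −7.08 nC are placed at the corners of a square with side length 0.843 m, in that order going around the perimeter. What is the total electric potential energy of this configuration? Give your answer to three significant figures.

The assembly work is the sum of pairwise potential energies, U = Σ_{i<j} kqᵢqⱼ/rᵢⱼ.
The four side pairs have separation 0.843 m and the two diagonal pairs 1.19 m.
Summing all 6 pair terms gives U = 3.63×10⁻⁷ J.

3.63×10⁻⁷ J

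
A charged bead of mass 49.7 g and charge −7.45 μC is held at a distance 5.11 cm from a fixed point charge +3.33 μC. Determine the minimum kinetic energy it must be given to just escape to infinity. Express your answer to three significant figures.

To just escape, total mechanical energy must reach zero at infinity: ½mv²_min + U = 0, so ½mv²_min = −U = |kQq|/r.
|U| = |kQq|/r = (8.99×10⁹ N·m²/C²)(3.33×10⁻⁶)(7.45×10⁻⁶)/(0.0511) = 4.36 J.

4.36 J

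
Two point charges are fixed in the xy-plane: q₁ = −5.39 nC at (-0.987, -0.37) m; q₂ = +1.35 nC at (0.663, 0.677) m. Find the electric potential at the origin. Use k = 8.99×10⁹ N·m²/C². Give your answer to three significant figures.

-33.2 V

Electric potential is a scalar, so the contributions from each charge add algebraically: V = Σ kqᵢ/rᵢ.
Distances from the field point to each charge: r₁ = 1.05 m, r₂ = 0.948 m.
V = k[(-5.39×10⁻⁹)/(1.05) + (1.35×10⁻⁹)/(0.948)] = -33.2 V.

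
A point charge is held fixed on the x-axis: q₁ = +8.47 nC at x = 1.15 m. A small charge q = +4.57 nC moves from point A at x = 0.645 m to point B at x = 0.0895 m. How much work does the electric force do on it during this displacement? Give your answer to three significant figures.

The work done by the electric force is W_field = −ΔU = −q(V_B − V_A) = q(V_A − V_B).
At A: distance to the source charge is 0.505 m; V_A = kq₁/r = 151 V.
At B: distance to the source charge is 1.06 m; V_B = kq₁/r = 71.8 V.
ΔV = V_B − V_A = -79.0 V.
W_field = −qΔV = −(4.57×10⁻⁹ C)(-79.0 V) = 3.61×10⁻⁷ J.

3.61×10⁻⁷ J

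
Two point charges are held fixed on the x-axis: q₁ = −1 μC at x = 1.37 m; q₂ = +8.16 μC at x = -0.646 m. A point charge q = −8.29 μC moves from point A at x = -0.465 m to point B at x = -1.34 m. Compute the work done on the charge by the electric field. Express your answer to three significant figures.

-2.47 J

The work done by the electric force is W_field = −ΔU = −q(V_B − V_A) = q(V_A − V_B).
At A: distances to the source charges are 1.84 m, 0.181 m; V_A = Σ kqᵢ/rᵢ = 4.00×10⁵ V.
At B: distances to the source charges are 2.71 m, 0.694 m; V_B = Σ kqᵢ/rᵢ = 1.02×10⁵ V.
ΔV = V_B − V_A = -2.98×10⁵ V.
W_field = −qΔV = −(-8.29×10⁻⁶ C)(-2.98×10⁵ V) = -2.47 J.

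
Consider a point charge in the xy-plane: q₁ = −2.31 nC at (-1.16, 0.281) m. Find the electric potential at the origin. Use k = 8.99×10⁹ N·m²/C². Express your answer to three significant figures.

-17.4 V

Electric potential is a scalar, so the contributions from each charge add algebraically: V = Σ kqᵢ/rᵢ.
Distances from the field point to each charge: r₁ = 1.19 m.
V = k[(-2.31×10⁻⁹)/(1.19)] = -17.4 V.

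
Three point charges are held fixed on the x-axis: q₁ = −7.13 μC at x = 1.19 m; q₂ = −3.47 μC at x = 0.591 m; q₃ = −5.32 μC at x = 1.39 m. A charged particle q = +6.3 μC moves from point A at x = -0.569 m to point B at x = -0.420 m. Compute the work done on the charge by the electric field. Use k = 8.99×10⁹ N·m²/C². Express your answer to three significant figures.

The work done by the electric force is W_field = −ΔU = −q(V_B − V_A) = q(V_A − V_B).
At A: distances to the source charges are 1.76 m, 1.16 m, 1.96 m; V_A = Σ kqᵢ/rᵢ = -8.77×10⁴ V.
At B: distances to the source charges are 1.61 m, 1.01 m, 1.81 m; V_B = Σ kqᵢ/rᵢ = -9.71×10⁴ V.
ΔV = V_B − V_A = -9350 V.
W_field = −qΔV = −(6.30×10⁻⁶ C)(-9350 V) = 0.0589 J.

0.0589 J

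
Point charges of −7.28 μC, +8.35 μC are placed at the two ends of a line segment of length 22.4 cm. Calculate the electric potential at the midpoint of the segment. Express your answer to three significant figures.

The total potential is the scalar sum of each charge's contribution, V = Σ kqᵢ/rᵢ.
Each charge is 0.112 m from the midpoint.
V = k[(-7.28×10⁻⁶)/(0.112) + (8.35×10⁻⁶)/(0.112)] = 8.59×10⁴ V.

8.59×10⁴ V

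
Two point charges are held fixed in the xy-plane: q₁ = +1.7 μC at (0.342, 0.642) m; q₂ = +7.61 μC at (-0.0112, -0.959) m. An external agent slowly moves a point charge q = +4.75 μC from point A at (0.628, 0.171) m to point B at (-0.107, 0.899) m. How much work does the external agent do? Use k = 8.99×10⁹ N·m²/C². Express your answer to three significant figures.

For quasistatic motion the external work equals the change in potential energy: W_ext = qΔV = q(V_B − V_A).
At A: distances to the source charges are 0.551 m, 1.30 m; V_A = Σ kqᵢ/rᵢ = 8.04×10⁴ V.
At B: distances to the source charges are 0.517 m, 1.86 m; V_B = Σ kqᵢ/rᵢ = 6.63×10⁴ V.
ΔV = V_B − V_A = -1.41×10⁴ V.
W_ext = qΔV = (4.75×10⁻⁶ C)(-1.41×10⁴ V) = -0.0671 J.

-0.0671 J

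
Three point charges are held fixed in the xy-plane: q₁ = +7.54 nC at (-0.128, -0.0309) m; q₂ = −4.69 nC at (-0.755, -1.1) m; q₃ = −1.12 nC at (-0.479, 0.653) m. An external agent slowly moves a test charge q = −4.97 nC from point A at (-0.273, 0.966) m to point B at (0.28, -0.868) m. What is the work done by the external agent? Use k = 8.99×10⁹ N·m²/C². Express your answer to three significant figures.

For quasistatic motion the external work equals the change in potential energy: W_ext = qΔV = q(V_B − V_A).
At A: distances to the source charges are 1.01 m, 2.12 m, 0.375 m; V_A = Σ kqᵢ/rᵢ = 20.5 V.
At B: distances to the source charges are 0.931 m, 1.06 m, 1.70 m; V_B = Σ kqᵢ/rᵢ = 27.1 V.
ΔV = V_B − V_A = 6.57 V.
W_ext = qΔV = (-4.97×10⁻⁹ C)(6.57 V) = -3.27×10⁻⁸ J.

-3.27×10⁻⁸ J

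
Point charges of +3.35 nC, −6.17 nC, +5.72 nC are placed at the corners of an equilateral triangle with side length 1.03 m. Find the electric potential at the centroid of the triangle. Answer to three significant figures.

Electric potential is a scalar, so the contributions from each charge add algebraically: V = Σ kqᵢ/rᵢ.
The distance from each vertex to the centroid is a/√3 = 0.595 m.
V = k[(3.35×10⁻⁹)/(0.595) + (-6.17×10⁻⁹)/(0.595) + (5.72×10⁻⁹)/(0.595)] = 43.8 V.

43.8 V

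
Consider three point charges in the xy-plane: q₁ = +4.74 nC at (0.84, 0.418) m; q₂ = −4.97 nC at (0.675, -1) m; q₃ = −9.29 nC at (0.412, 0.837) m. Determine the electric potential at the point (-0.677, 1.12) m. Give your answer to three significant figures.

The total potential is the scalar sum of each charge's contribution, V = Σ kqᵢ/rᵢ.
Distances from the field point to each charge: r₁ = 1.67 m, r₂ = 2.51 m, r₃ = 1.13 m.
V = k[(4.74×10⁻⁹)/(1.67) + (-4.97×10⁻⁹)/(2.51) + (-9.29×10⁻⁹)/(1.13)] = -66.5 V.

-66.5 V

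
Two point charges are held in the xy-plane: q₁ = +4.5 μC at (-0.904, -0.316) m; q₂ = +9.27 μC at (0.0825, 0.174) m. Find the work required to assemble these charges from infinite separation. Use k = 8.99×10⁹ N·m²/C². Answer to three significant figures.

0.340 J

The work to assemble the configuration equals its total potential energy, U = Σ kqᵢqⱼ/rᵢⱼ over all pairs.
Pair separations: r₁₂ = 1.10 m.
U = (0.340) = 0.340 J.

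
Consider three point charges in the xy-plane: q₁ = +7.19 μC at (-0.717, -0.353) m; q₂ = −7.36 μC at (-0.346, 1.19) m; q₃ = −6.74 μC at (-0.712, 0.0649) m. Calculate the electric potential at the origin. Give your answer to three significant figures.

The total potential is the scalar sum of each charge's contribution, V = Σ kqᵢ/rᵢ.
Distances from the field point to each charge: r₁ = 0.799 m, r₂ = 1.24 m, r₃ = 0.715 m.
V = k[(7.19×10⁻⁶)/(0.799) + (-7.36×10⁻⁶)/(1.24) + (-6.74×10⁻⁶)/(0.715)] = -5.73×10⁴ V.

-5.73×10⁴ V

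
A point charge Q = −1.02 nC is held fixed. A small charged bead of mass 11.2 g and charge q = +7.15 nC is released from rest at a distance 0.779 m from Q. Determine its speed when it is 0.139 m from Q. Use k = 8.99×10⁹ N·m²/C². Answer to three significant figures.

Only the electrostatic force acts, so mechanical energy is conserved: ½mv² = U₁ − U₂ = kQq(1/r₁ − 1/r₂).
U₁ − U₂ = (8.99×10⁹ N·m²/C²)(-1.02×10⁻⁹ C)(7.15×10⁻⁹ C)(1/0.779 − 1/0.139) = 3.88×10⁻⁷ J.
v = √(2·3.88×10⁻⁷/0.0112) = 8.32×10⁻³ m/s.

8.32×10⁻³ m/s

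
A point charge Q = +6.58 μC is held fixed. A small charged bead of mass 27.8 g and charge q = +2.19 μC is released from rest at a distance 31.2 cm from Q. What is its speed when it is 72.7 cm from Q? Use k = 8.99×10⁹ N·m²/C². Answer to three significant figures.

Only the electrostatic force acts, so mechanical energy is conserved: ½mv² = U₁ − U₂ = kQq(1/r₁ − 1/r₂).
U₁ − U₂ = (8.99×10⁹ N·m²/C²)(6.58×10⁻⁶ C)(2.19×10⁻⁶ C)(1/0.312 − 1/0.727) = 0.237 J.
v = √(2·0.237/0.0278) = 4.13 m/s.

4.13 m/s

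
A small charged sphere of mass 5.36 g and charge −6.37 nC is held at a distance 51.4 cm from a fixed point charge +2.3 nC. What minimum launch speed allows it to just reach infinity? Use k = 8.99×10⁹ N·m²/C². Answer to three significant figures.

To just escape, total mechanical energy must reach zero at infinity: ½mv²_min + U = 0, so ½mv²_min = −U = |kQq|/r.
|U| = |kQq|/r = (8.99×10⁹ N·m²/C²)(2.30×10⁻⁹)(6.37×10⁻⁹)/(0.514) = 2.56×10⁻⁷ J.
v_min = √(2|U|/m) = √(2·2.56×10⁻⁷/5.36×10⁻³) = 9.78×10⁻³ m/s.

9.78×10⁻³ m/s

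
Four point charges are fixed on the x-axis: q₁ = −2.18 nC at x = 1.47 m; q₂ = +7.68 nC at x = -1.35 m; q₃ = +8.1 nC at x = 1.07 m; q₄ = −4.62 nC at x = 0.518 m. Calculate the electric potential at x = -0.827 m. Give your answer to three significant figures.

131 V

Electric potential is a scalar, so the contributions from each charge add algebraically: V = Σ kqᵢ/rᵢ.
Distances from the field point to each charge: r₁ = 2.30 m, r₂ = 0.523 m, r₃ = 1.90 m, r₄ = 1.34 m.
V = k[(-2.18×10⁻⁹)/(2.30) + (7.68×10⁻⁹)/(0.523) + (8.10×10⁻⁹)/(1.90) + (-4.62×10⁻⁹)/(1.34)] = 131 V.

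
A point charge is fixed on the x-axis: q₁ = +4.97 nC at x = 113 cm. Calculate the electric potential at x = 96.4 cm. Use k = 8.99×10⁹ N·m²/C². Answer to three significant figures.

269 V

The total potential is the scalar sum of each charge's contribution, V = Σ kqᵢ/rᵢ.
V = k[(4.97×10⁻⁹)/(0.166)] = 269 V.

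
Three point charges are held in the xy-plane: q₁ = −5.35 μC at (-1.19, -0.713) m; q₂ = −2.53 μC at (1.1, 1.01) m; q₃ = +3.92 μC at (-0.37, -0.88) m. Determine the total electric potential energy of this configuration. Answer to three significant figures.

The assembly work is the sum of pairwise potential energies, U = Σ_{i<j} kqᵢqⱼ/rᵢⱼ.
Pair separations: r₁₂ = 2.87 m, r₁₃ = 0.837 m, r₂₃ = 2.39 m.
U = (0.0425) + (-0.225) + (-0.0372) = -0.220 J.

-0.220 J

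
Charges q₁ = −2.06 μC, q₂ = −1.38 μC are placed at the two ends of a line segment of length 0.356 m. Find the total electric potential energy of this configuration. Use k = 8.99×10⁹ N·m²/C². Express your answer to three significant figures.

0.0718 J

The work to assemble the configuration equals its total potential energy, U = Σ kqᵢqⱼ/rᵢⱼ over all pairs.
The separation is r = 0.356 m.
U = (0.0718) = 0.0718 J.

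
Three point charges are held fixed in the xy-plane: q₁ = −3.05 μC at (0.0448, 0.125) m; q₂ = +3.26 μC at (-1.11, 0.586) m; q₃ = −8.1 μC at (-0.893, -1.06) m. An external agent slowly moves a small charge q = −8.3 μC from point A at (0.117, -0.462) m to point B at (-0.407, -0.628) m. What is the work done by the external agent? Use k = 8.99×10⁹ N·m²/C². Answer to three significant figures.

For quasistatic motion the external work equals the change in potential energy: W_ext = qΔV = q(V_B − V_A).
At A: distances to the source charges are 0.591 m, 1.61 m, 1.17 m; V_A = Σ kqᵢ/rᵢ = -9.02×10⁴ V.
At B: distances to the source charges are 0.878 m, 1.40 m, 0.650 m; V_B = Σ kqᵢ/rᵢ = -1.22×10⁵ V.
ΔV = V_B − V_A = -3.21×10⁴ V.
W_ext = qΔV = (-8.30×10⁻⁶ C)(-3.21×10⁴ V) = 0.266 J.

0.266 J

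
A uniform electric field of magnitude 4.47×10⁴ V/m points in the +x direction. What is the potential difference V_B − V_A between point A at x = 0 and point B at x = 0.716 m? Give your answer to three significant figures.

-3.20×10⁴ V

In a uniform field, potential decreases in the direction of E: V_B − V_A = −E·Δx.
V_B − V_A = −(4.47×10⁴ V/m)(0.716 m) = -3.20×10⁴ V.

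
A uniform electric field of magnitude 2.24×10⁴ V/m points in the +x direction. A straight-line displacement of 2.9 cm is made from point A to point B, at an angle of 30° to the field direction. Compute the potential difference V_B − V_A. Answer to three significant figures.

Only the component of displacement along E changes the potential: ΔV = −E·d·cosθ.
ΔV = −(2.24×10⁴ V/m)(0.0290 m)cos30° = -563 V.

-563 V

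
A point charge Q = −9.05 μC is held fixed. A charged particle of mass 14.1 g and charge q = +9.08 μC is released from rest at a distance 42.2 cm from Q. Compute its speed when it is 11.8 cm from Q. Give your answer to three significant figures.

Only the electrostatic force acts, so mechanical energy is conserved: ½mv² = U₁ − U₂ = kQq(1/r₁ − 1/r₂).
U₁ − U₂ = (8.99×10⁹ N·m²/C²)(-9.05×10⁻⁶ C)(9.08×10⁻⁶ C)(1/0.422 − 1/0.118) = 4.51 J.
v = √(2·4.51/0.0141) = 25.3 m/s.

25.3 m/s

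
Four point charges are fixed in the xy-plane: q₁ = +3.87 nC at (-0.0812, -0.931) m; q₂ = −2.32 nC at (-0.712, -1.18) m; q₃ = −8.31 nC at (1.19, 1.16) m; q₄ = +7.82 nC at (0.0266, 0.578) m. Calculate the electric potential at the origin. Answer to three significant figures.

The total potential is the scalar sum of each charge's contribution, V = Σ kqᵢ/rᵢ.
Distances from the field point to each charge: r₁ = 0.935 m, r₂ = 1.38 m, r₃ = 1.66 m, r₄ = 0.579 m.
V = k[(3.87×10⁻⁹)/(0.935) + (-2.32×10⁻⁹)/(1.38) + (-8.31×10⁻⁹)/(1.66) + (7.82×10⁻⁹)/(0.579)] = 98.6 V.

98.6 V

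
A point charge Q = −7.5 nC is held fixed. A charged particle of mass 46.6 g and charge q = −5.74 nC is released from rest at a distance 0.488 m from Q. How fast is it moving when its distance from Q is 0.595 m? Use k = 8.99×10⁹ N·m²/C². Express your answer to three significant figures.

Only the electrostatic force acts, so mechanical energy is conserved: ½mv² = U₁ − U₂ = kQq(1/r₁ − 1/r₂).
U₁ − U₂ = (8.99×10⁹ N·m²/C²)(-7.50×10⁻⁹ C)(-5.74×10⁻⁹ C)(1/0.488 − 1/0.595) = 1.43×10⁻⁷ J.
v = √(2·1.43×10⁻⁷/0.0466) = 2.47×10⁻³ m/s.

2.47×10⁻³ m/s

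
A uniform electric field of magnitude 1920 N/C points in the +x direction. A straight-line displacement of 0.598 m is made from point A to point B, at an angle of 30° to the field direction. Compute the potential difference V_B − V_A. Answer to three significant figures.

Only the component of displacement along E changes the potential: ΔV = −E·d·cosθ.
ΔV = −(1920 V/m)(0.598 m)cos30° = -994 V.

-994 V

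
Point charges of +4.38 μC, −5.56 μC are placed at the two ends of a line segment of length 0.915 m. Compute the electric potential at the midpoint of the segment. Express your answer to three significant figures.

-2.32×10⁴ V

Electric potential is a scalar, so the contributions from each charge add algebraically: V = Σ kqᵢ/rᵢ.
Each charge is 0.458 m from the midpoint.
V = k[(4.38×10⁻⁶)/(0.458) + (-5.56×10⁻⁶)/(0.458)] = -2.32×10⁴ V.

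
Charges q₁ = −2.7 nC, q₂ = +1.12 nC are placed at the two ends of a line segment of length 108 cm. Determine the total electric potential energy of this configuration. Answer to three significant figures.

-2.52×10⁻⁸ J

The work to assemble the configuration equals its total potential energy, U = Σ kqᵢqⱼ/rᵢⱼ over all pairs.
The separation is r = 1.08 m.
U = (-2.52×10⁻⁸) = -2.52×10⁻⁸ J.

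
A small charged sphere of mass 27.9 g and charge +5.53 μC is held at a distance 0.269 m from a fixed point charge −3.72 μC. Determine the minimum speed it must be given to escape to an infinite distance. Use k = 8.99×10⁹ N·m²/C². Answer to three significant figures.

7.02 m/s

To just escape, total mechanical energy must reach zero at infinity: ½mv²_min + U = 0, so ½mv²_min = −U = |kQq|/r.
|U| = |kQq|/r = (8.99×10⁹ N·m²/C²)(3.72×10⁻⁶)(5.53×10⁻⁶)/(0.269) = 0.688 J.
v_min = √(2|U|/m) = √(2·0.688/0.0279) = 7.02 m/s.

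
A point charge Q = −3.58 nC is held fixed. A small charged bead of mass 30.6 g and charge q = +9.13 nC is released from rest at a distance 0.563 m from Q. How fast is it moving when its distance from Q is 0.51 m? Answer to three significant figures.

Only the electrostatic force acts, so mechanical energy is conserved: ½mv² = U₁ − U₂ = kQq(1/r₁ − 1/r₂).
U₁ − U₂ = (8.99×10⁹ N·m²/C²)(-3.58×10⁻⁹ C)(9.13×10⁻⁹ C)(1/0.563 − 1/0.510) = 5.42×10⁻⁸ J.
v = √(2·5.42×10⁻⁸/0.0306) = 1.88×10⁻³ m/s.

1.88×10⁻³ m/s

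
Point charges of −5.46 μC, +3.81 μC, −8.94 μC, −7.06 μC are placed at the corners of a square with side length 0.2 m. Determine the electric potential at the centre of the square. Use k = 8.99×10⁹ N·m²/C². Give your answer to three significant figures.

The total potential is the scalar sum of each charge's contribution, V = Σ kqᵢ/rᵢ.
The distance from each corner to the centre is a√2/2 = 0.141 m.
V = k[(-5.46×10⁻⁶)/(0.141) + (3.81×10⁻⁶)/(0.141) + (-8.94×10⁻⁶)/(0.141) + (-7.06×10⁻⁶)/(0.141)] = -1.12×10⁶ V.

-1.12×10⁶ V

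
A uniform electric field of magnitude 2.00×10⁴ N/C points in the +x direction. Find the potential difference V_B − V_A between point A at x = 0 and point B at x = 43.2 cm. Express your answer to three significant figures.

In a uniform field, potential decreases in the direction of E: V_B − V_A = −E·Δx.
V_B − V_A = −(2.00×10⁴ V/m)(0.432 m) = -8640 V.

-8640 V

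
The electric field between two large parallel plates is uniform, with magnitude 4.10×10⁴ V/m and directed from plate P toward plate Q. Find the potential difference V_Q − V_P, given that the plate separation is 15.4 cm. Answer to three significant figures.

In a uniform field, potential decreases in the direction of E: ΔV = −E·d for a displacement d parallel to E.
Going from P to Q is a displacement of 15.4 cm along the field, so V_Q − V_P = −Ed = -6310 V.

-6310 V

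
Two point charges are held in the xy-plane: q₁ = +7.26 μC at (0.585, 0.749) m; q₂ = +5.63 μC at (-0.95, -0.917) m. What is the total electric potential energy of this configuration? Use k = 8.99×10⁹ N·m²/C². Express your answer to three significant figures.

0.162 J

The work to assemble the configuration equals its total potential energy, U = Σ kqᵢqⱼ/rᵢⱼ over all pairs.
Pair separations: r₁₂ = 2.27 m.
U = (0.162) = 0.162 J.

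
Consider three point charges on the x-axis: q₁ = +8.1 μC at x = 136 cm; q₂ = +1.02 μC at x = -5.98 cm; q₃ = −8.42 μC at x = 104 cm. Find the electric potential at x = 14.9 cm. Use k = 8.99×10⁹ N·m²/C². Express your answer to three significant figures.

Electric potential is a scalar, so the contributions from each charge add algebraically: V = Σ kqᵢ/rᵢ.
Distances from the field point to each charge: r₁ = 1.21 m, r₂ = 0.209 m, r₃ = 0.891 m.
V = k[(8.10×10⁻⁶)/(1.21) + (1.02×10⁻⁶)/(0.209) + (-8.42×10⁻⁶)/(0.891)] = 1.91×10⁴ V.

1.91×10⁴ V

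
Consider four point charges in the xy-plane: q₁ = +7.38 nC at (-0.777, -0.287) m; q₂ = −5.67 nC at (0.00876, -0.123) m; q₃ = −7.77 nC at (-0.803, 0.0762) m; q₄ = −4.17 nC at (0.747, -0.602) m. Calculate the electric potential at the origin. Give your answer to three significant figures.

-459 V

Electric potential is a scalar, so the contributions from each charge add algebraically: V = Σ kqᵢ/rᵢ.
Distances from the field point to each charge: r₁ = 0.828 m, r₂ = 0.123 m, r₃ = 0.807 m, r₄ = 0.959 m.
V = k[(7.38×10⁻⁹)/(0.828) + (-5.67×10⁻⁹)/(0.123) + (-7.77×10⁻⁹)/(0.807) + (-4.17×10⁻⁹)/(0.959)] = -459 V.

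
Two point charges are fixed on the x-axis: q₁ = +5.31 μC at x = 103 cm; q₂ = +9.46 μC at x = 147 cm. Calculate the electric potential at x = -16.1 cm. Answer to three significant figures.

Electric potential is a scalar, so the contributions from each charge add algebraically: V = Σ kqᵢ/rᵢ.
Distances from the field point to each charge: r₁ = 1.19 m, r₂ = 1.63 m.
V = k[(5.31×10⁻⁶)/(1.19) + (9.46×10⁻⁶)/(1.63)] = 9.22×10⁴ V.

9.22×10⁴ V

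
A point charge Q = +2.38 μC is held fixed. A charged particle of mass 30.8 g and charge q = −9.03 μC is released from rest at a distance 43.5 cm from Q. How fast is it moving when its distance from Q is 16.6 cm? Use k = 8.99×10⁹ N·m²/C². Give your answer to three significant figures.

Only the electrostatic force acts, so mechanical energy is conserved: ½mv² = U₁ − U₂ = kQq(1/r₁ − 1/r₂).
U₁ − U₂ = (8.99×10⁹ N·m²/C²)(2.38×10⁻⁶ C)(-9.03×10⁻⁶ C)(1/0.435 − 1/0.166) = 0.720 J.
v = √(2·0.720/0.0308) = 6.84 m/s.

6.84 m/s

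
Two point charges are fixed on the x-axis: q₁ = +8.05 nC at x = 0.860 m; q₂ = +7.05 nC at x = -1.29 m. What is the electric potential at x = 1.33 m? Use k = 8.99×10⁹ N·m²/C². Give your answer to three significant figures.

178 V

Electric potential is a scalar, so the contributions from each charge add algebraically: V = Σ kqᵢ/rᵢ.
Distances from the field point to each charge: r₁ = 0.470 m, r₂ = 2.62 m.
V = k[(8.05×10⁻⁹)/(0.470) + (7.05×10⁻⁹)/(2.62)] = 178 V.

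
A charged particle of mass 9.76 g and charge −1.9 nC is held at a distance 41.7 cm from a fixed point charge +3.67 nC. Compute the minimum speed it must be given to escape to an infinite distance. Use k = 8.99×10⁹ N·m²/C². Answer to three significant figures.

5.55×10⁻³ m/s

To just escape, total mechanical energy must reach zero at infinity: ½mv²_min + U = 0, so ½mv²_min = −U = |kQq|/r.
|U| = |kQq|/r = (8.99×10⁹ N·m²/C²)(3.67×10⁻⁹)(1.90×10⁻⁹)/(0.417) = 1.50×10⁻⁷ J.
v_min = √(2|U|/m) = √(2·1.50×10⁻⁷/9.76×10⁻³) = 5.55×10⁻³ m/s.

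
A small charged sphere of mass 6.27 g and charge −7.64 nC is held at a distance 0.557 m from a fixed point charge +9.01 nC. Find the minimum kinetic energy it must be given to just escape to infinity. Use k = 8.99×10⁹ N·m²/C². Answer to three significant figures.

1.11×10⁻⁶ J

To just escape, total mechanical energy must reach zero at infinity: ½mv²_min + U = 0, so ½mv²_min = −U = |kQq|/r.
|U| = |kQq|/r = (8.99×10⁹ N·m²/C²)(9.01×10⁻⁹)(7.64×10⁻⁹)/(0.557) = 1.11×10⁻⁶ J.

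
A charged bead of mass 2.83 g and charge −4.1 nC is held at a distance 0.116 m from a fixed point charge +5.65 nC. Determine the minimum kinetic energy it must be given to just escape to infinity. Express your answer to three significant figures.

1.80×10⁻⁶ J

To just escape, total mechanical energy must reach zero at infinity: ½mv²_min + U = 0, so ½mv²_min = −U = |kQq|/r.
|U| = |kQq|/r = (8.99×10⁹ N·m²/C²)(5.65×10⁻⁹)(4.10×10⁻⁹)/(0.116) = 1.80×10⁻⁶ J.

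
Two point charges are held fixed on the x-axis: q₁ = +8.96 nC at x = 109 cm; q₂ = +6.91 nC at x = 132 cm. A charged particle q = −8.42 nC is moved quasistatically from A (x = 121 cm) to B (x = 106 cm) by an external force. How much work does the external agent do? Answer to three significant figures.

For quasistatic motion the external work equals the change in potential energy: W_ext = qΔV = q(V_B − V_A).
At A: distances to the source charges are 0.120 m, 0.110 m; V_A = Σ kqᵢ/rᵢ = 1240 V.
At B: distances to the source charges are 0.0300 m, 0.260 m; V_B = Σ kqᵢ/rᵢ = 2920 V.
ΔV = V_B − V_A = 1690 V.
W_ext = qΔV = (-8.42×10⁻⁹ C)(1690 V) = -1.42×10⁻⁵ J.

-1.42×10⁻⁵ J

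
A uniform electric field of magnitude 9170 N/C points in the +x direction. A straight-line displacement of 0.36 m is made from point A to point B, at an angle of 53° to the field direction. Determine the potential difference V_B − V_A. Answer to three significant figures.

Only the component of displacement along E changes the potential: ΔV = −E·d·cosθ.
ΔV = −(9170 V/m)(0.360 m)cos53° = -1990 V.

-1990 V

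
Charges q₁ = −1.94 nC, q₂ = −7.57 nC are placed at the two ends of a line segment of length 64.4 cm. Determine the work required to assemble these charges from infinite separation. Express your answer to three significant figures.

2.05×10⁻⁷ J

The assembly work is the sum of pairwise potential energies, U = Σ_{i<j} kqᵢqⱼ/rᵢⱼ.
The separation is r = 0.644 m.
U = (2.05×10⁻⁷) = 2.05×10⁻⁷ J.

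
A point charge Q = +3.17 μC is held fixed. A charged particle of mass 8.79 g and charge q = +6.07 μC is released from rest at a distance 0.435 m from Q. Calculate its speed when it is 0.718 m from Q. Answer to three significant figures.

Only the electrostatic force acts, so mechanical energy is conserved: ½mv² = U₁ − U₂ = kQq(1/r₁ − 1/r₂).
U₁ − U₂ = (8.99×10⁹ N·m²/C²)(3.17×10⁻⁶ C)(6.07×10⁻⁶ C)(1/0.435 − 1/0.718) = 0.157 J.
v = √(2·0.157/8.79×10⁻³) = 5.97 m/s.

5.97 m/s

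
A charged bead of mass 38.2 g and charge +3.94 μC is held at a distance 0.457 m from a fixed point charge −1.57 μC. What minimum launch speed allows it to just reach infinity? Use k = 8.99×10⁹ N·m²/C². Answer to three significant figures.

To just escape, total mechanical energy must reach zero at infinity: ½mv²_min + U = 0, so ½mv²_min = −U = |kQq|/r.
|U| = |kQq|/r = (8.99×10⁹ N·m²/C²)(1.57×10⁻⁶)(3.94×10⁻⁶)/(0.457) = 0.122 J.
v_min = √(2|U|/m) = √(2·0.122/0.0382) = 2.52 m/s.

2.52 m/s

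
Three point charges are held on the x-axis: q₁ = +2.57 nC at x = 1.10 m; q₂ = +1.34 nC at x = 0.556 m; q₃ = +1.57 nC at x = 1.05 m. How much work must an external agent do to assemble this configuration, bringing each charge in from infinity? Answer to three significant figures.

8.21×10⁻⁷ J

The work to assemble the configuration equals its total potential energy, U = Σ kqᵢqⱼ/rᵢⱼ over all pairs.
Pair separations: r₁₂ = 0.544 m, r₁₃ = 0.0500 m, r₂₃ = 0.494 m.
U = (5.69×10⁻⁸) + (7.25×10⁻⁷) + (3.83×10⁻⁸) = 8.21×10⁻⁷ J.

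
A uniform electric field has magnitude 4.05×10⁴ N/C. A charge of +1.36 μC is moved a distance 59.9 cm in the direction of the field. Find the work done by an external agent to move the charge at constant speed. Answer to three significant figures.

-0.0330 J

The potential change for a displacement 59.9 cm in the direction of the field is ΔV = −Ed = -2.43×10⁴ V.
W_ext = qΔV = -0.0330 J.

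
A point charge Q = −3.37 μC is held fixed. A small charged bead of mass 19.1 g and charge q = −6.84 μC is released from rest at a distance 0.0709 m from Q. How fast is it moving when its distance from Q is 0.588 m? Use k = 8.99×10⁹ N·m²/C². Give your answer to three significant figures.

16.4 m/s

Only the electrostatic force acts, so mechanical energy is conserved: ½mv² = U₁ − U₂ = kQq(1/r₁ − 1/r₂).
U₁ − U₂ = (8.99×10⁹ N·m²/C²)(-3.37×10⁻⁶ C)(-6.84×10⁻⁶ C)(1/0.0709 − 1/0.588) = 2.57 J.
v = √(2·2.57/0.0191) = 16.4 m/s.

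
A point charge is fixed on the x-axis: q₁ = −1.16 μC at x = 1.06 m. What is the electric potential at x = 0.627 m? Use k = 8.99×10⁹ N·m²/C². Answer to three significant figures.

-2.41×10⁴ V

Electric potential is a scalar, so the contributions from each charge add algebraically: V = Σ kqᵢ/rᵢ.
V = k[(-1.16×10⁻⁶)/(0.433)] = -2.41×10⁴ V.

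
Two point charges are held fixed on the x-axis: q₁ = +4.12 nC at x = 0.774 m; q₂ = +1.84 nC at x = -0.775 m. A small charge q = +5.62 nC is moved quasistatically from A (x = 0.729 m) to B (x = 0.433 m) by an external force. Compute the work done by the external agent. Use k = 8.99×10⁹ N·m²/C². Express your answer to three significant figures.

-4.00×10⁻⁶ J

For quasistatic motion the external work equals the change in potential energy: W_ext = qΔV = q(V_B − V_A).
At A: distances to the source charges are 0.0450 m, 1.50 m; V_A = Σ kqᵢ/rᵢ = 834 V.
At B: distances to the source charges are 0.341 m, 1.21 m; V_B = Σ kqᵢ/rᵢ = 122 V.
ΔV = V_B − V_A = -712 V.
W_ext = qΔV = (5.62×10⁻⁹ C)(-712 V) = -4.00×10⁻⁶ J.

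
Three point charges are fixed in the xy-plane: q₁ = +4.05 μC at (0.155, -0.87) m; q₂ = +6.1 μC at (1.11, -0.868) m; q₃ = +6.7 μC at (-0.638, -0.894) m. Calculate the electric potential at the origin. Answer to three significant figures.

1.35×10⁵ V

Electric potential is a scalar, so the contributions from each charge add algebraically: V = Σ kqᵢ/rᵢ.
Distances from the field point to each charge: r₁ = 0.884 m, r₂ = 1.41 m, r₃ = 1.10 m.
V = k[(4.05×10⁻⁶)/(0.884) + (6.10×10⁻⁶)/(1.41) + (6.70×10⁻⁶)/(1.10)] = 1.35×10⁵ V.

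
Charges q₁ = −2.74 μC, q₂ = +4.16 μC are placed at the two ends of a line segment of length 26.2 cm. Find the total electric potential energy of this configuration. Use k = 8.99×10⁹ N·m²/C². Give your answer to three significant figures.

-0.391 J

The work to assemble the configuration equals its total potential energy, U = Σ kqᵢqⱼ/rᵢⱼ over all pairs.
The separation is r = 0.262 m.
U = (-0.391) = -0.391 J.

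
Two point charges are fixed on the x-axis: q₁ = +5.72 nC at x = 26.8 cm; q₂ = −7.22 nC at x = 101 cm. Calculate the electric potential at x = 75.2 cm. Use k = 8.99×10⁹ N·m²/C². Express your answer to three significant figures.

-145 V

Electric potential is a scalar, so the contributions from each charge add algebraically: V = Σ kqᵢ/rᵢ.
Distances from the field point to each charge: r₁ = 0.484 m, r₂ = 0.258 m.
V = k[(5.72×10⁻⁹)/(0.484) + (-7.22×10⁻⁹)/(0.258)] = -145 V.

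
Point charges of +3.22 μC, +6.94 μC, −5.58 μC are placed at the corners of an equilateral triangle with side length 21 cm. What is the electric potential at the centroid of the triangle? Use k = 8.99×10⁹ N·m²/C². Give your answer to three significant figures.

3.40×10⁵ V

The total potential is the scalar sum of each charge's contribution, V = Σ kqᵢ/rᵢ.
The distance from each vertex to the centroid is a/√3 = 0.121 m.
V = k[(3.22×10⁻⁶)/(0.121) + (6.94×10⁻⁶)/(0.121) + (-5.58×10⁻⁶)/(0.121)] = 3.40×10⁵ V.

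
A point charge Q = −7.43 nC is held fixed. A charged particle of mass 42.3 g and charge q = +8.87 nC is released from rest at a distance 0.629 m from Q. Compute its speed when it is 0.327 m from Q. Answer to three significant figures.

Only the electrostatic force acts, so mechanical energy is conserved: ½mv² = U₁ − U₂ = kQq(1/r₁ − 1/r₂).
U₁ − U₂ = (8.99×10⁹ N·m²/C²)(-7.43×10⁻⁹ C)(8.87×10⁻⁹ C)(1/0.629 − 1/0.327) = 8.70×10⁻⁷ J.
v = √(2·8.70×10⁻⁷/0.0423) = 6.41×10⁻³ m/s.

6.41×10⁻³ m/s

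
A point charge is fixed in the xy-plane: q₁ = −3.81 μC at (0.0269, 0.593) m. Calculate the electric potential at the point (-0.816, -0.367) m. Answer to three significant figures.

Electric potential is a scalar, so the contributions from each charge add algebraically: V = Σ kqᵢ/rᵢ.
Distances from the field point to each charge: r₁ = 1.28 m.
V = k[(-3.81×10⁻⁶)/(1.28)] = -2.68×10⁴ V.

-2.68×10⁴ V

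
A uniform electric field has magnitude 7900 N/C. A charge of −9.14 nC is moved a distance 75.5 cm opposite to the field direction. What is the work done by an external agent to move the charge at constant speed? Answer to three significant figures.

-5.45×10⁻⁵ J

The potential change for a displacement 75.5 cm opposite to the field direction is ΔV = +Ed = 5960 V.
W_ext = qΔV = -5.45×10⁻⁵ J.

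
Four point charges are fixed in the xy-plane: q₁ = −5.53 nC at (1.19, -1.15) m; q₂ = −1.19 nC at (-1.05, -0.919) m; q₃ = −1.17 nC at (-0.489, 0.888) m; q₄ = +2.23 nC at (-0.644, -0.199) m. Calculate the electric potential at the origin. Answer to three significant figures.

-18.3 V

Electric potential is a scalar, so the contributions from each charge add algebraically: V = Σ kqᵢ/rᵢ.
Distances from the field point to each charge: r₁ = 1.65 m, r₂ = 1.40 m, r₃ = 1.01 m, r₄ = 0.674 m.
V = k[(-5.53×10⁻⁹)/(1.65) + (-1.19×10⁻⁹)/(1.40) + (-1.17×10⁻⁹)/(1.01) + (2.23×10⁻⁹)/(0.674)] = -18.3 V.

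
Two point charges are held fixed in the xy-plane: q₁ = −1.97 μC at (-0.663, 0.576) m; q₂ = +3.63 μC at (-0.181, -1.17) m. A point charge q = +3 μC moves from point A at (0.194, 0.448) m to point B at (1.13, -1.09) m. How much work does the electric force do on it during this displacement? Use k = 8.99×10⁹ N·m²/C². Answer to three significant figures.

-0.0552 J

The work done by the electric force is W_field = −ΔU = −q(V_B − V_A) = q(V_A − V_B).
At A: distances to the source charges are 0.867 m, 1.66 m; V_A = Σ kqᵢ/rᵢ = -790 V.
At B: distances to the source charges are 2.45 m, 1.31 m; V_B = Σ kqᵢ/rᵢ = 1.76×10⁴ V.
ΔV = V_B − V_A = 1.84×10⁴ V.
W_field = −qΔV = −(3.00×10⁻⁶ C)(1.84×10⁴ V) = -0.0552 J.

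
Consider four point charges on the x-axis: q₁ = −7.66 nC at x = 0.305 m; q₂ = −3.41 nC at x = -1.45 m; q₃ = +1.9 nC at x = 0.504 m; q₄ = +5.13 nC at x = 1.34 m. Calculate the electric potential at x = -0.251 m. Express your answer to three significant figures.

The total potential is the scalar sum of each charge's contribution, V = Σ kqᵢ/rᵢ.
Distances from the field point to each charge: r₁ = 0.556 m, r₂ = 1.20 m, r₃ = 0.755 m, r₄ = 1.59 m.
V = k[(-7.66×10⁻⁹)/(0.556) + (-3.41×10⁻⁹)/(1.20) + (1.90×10⁻⁹)/(0.755) + (5.13×10⁻⁹)/(1.59)] = -97.8 V.

-97.8 V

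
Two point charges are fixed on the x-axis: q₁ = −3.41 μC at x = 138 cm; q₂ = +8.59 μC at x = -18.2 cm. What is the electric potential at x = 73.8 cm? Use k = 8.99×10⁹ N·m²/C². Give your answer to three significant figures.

3.62×10⁴ V

The total potential is the scalar sum of each charge's contribution, V = Σ kqᵢ/rᵢ.
Distances from the field point to each charge: r₁ = 0.642 m, r₂ = 0.920 m.
V = k[(-3.41×10⁻⁶)/(0.642) + (8.59×10⁻⁶)/(0.920)] = 3.62×10⁴ V.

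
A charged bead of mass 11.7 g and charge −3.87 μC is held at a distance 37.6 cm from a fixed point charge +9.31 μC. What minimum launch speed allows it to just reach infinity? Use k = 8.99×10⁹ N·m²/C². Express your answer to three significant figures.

To just escape, total mechanical energy must reach zero at infinity: ½mv²_min + U = 0, so ½mv²_min = −U = |kQq|/r.
|U| = |kQq|/r = (8.99×10⁹ N·m²/C²)(9.31×10⁻⁶)(3.87×10⁻⁶)/(0.376) = 0.861 J.
v_min = √(2|U|/m) = √(2·0.861/0.0117) = 12.1 m/s.

12.1 m/s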